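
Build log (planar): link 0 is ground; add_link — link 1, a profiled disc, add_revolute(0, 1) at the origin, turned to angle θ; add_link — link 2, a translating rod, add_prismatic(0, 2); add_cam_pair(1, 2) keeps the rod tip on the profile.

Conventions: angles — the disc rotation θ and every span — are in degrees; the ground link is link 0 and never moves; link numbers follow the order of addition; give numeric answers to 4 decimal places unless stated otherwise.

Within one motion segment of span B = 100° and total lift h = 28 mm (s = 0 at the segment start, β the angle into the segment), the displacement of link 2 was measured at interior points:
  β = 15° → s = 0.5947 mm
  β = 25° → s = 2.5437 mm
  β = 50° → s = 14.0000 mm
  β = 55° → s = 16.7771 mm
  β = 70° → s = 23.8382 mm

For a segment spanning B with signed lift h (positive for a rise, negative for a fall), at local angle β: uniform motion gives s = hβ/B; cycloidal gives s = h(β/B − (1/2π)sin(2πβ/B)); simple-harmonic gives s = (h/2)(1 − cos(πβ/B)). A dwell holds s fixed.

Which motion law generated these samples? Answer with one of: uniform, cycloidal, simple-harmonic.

candidates at β/B = r: uniform s = h·r (linear in β); cycloidal s = h·(r − sin(2πr)/(2π)); simple-harmonic s = (h/2)(1 − cos(πr))
β=15°: printed 0.5947 | uniform 4.2000, cycloidal 0.5947, simple-harmonic 1.5259
β=25°: printed 2.5437 | uniform 7.0000, cycloidal 2.5437, simple-harmonic 4.1005
β=50°: printed 14.0000 | uniform 14.0000, cycloidal 14.0000, simple-harmonic 14.0000
β=55°: printed 16.7771 | uniform 15.4000, cycloidal 16.7771, simple-harmonic 16.1901
β=70°: printed 23.8382 | uniform 19.6000, cycloidal 23.8382, simple-harmonic 22.2290
only one law matches every sample → cycloidal

cycloidal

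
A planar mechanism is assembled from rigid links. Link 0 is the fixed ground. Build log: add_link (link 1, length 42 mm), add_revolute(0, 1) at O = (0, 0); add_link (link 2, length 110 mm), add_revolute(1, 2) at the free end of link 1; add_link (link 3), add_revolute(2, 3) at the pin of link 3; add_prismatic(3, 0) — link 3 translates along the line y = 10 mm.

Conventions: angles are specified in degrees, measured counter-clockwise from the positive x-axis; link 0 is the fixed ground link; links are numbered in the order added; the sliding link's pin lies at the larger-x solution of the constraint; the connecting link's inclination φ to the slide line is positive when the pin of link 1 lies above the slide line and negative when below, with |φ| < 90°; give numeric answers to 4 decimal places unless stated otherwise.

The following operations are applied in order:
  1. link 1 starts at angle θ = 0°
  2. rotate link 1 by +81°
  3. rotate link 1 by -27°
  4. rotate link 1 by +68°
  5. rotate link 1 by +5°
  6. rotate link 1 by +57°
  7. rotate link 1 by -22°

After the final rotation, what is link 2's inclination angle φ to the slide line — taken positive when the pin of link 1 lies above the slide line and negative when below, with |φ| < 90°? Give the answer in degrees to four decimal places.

geometry: r = 42 mm, L = 110 mm, e = 10 mm; θ starts at 0°
rotate link 1 by +81°: θ ← 0° +81° = 81°
rotate link 1 by -27°: θ ← 81° -27° = 54°
rotate link 1 by +68°: θ ← 54° +68° = 122°
rotate link 1 by +5°: θ ← 122° +5° = 127°
rotate link 1 by +57°: θ ← 127° +57° = 184°
rotate link 1 by -22°: θ ← 184° -22° = 162°
h = r sin θ − e = 12.978714 − 10 = 2.978714
sin φ = h / L = 2.978714 / 110 = 0.02707922
φ = arcsin(0.02707922) = 1.551714°

1.5517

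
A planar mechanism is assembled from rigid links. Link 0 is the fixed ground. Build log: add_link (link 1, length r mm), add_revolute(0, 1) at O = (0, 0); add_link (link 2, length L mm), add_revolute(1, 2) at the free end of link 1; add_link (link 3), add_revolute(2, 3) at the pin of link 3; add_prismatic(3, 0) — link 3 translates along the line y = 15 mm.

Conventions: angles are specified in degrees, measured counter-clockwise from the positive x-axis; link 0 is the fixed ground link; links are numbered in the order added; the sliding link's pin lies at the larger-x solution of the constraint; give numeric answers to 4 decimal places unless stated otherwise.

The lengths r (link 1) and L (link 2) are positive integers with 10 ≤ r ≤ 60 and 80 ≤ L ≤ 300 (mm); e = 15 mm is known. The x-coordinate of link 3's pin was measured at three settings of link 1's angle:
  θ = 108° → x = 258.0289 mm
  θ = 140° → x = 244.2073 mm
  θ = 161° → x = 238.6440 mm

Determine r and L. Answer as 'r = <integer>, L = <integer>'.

constraint per measurement: (x − r cos θ)² + (r sin θ − e)² = L²
subtracting the θ₁ and θ₂ equations cancels the r² and L² terms:
r = (x₁² − x₂²) / (2[(x₁cos θ₁ + e sin θ₁) − (x₂cos θ₂ + e sin θ₂)]) = 31.0002 → r = 31
L² = (x₁ − r cos θ₁)² + (r sin θ₁ − e)² = 71824.0202 → L = 268.0000 → L = 268
check at θ₃=161°: x = 238.6440 (printed 238.6440) ✓

r = 31, L = 268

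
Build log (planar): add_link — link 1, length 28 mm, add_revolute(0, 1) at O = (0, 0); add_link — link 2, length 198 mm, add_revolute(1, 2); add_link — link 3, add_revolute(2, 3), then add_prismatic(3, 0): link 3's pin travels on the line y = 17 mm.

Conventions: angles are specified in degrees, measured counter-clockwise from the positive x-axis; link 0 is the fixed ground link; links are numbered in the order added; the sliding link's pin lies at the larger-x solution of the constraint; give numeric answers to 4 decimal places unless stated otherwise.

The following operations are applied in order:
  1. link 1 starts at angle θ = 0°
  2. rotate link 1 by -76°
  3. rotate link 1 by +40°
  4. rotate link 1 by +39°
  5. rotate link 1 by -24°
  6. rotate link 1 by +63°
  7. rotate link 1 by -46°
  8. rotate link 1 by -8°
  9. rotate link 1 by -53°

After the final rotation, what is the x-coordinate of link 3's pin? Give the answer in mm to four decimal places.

geometry: r = 28 mm, L = 198 mm, e = 17 mm; θ starts at 0°
rotate link 1 by -76°: θ ← 0° -76° = -76°
rotate link 1 by +40°: θ ← -76° +40° = -36°
rotate link 1 by +39°: θ ← -36° +39° = 3°
rotate link 1 by -24°: θ ← 3° -24° = -21°
rotate link 1 by +63°: θ ← -21° +63° = 42°
rotate link 1 by -46°: θ ← 42° -46° = -4°
rotate link 1 by -8°: θ ← -4° -8° = -12°
rotate link 1 by -53°: θ ← -12° -53° = -65°
crank pin P = (r cos θ, r sin θ) = (11.833311, -25.376618)
h = r sin θ − e = -25.376618 − 17 = -42.376618
x = r cos θ + √(L² − h²) = 11.833311 + 193.412053 = 205.245364

205.2454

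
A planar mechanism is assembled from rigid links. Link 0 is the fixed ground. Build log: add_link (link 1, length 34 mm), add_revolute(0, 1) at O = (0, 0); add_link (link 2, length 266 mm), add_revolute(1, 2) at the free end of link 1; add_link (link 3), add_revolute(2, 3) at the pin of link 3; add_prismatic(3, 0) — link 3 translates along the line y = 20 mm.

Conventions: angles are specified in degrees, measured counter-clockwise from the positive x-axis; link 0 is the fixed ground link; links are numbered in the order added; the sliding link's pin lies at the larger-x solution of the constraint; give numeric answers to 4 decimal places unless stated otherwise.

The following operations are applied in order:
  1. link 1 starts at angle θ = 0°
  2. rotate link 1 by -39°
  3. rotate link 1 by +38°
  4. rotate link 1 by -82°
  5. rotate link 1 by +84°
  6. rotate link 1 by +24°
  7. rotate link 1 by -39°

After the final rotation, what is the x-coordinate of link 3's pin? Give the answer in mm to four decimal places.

geometry: r = 34 mm, L = 266 mm, e = 20 mm; θ starts at 0°
rotate link 1 by -39°: θ ← 0° -39° = -39°
rotate link 1 by +38°: θ ← -39° +38° = -1°
rotate link 1 by -82°: θ ← -1° -82° = -83°
rotate link 1 by +84°: θ ← -83° +84° = 1°
rotate link 1 by +24°: θ ← 1° +24° = 25°
rotate link 1 by -39°: θ ← 25° -39° = -14°
crank pin P = (r cos θ, r sin θ) = (32.990055, -8.225344)
h = r sin θ − e = -8.225344 − 20 = -28.225344
x = r cos θ + √(L² − h²) = 32.990055 + 264.498261 = 297.488315

297.4883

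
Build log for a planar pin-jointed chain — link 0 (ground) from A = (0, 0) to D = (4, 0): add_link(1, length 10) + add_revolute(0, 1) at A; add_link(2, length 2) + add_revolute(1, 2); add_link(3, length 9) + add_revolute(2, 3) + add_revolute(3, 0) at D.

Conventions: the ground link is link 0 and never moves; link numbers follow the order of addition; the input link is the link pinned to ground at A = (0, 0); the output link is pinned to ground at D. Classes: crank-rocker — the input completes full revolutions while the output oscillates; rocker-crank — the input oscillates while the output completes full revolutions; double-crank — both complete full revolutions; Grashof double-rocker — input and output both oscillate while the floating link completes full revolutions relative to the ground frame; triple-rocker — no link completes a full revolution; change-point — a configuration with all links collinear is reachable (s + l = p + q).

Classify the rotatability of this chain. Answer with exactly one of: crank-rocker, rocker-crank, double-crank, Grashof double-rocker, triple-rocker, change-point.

lengths: ground=4, input=10, coupler=2, output=9
sorted: s=2 (shortest), l=10 (longest), p+q=13
s + l = 12 vs p + q = 13
s + l < p + q (Grashof) with shortest = coupler link → Grashof double-rocker

Grashof double-rocker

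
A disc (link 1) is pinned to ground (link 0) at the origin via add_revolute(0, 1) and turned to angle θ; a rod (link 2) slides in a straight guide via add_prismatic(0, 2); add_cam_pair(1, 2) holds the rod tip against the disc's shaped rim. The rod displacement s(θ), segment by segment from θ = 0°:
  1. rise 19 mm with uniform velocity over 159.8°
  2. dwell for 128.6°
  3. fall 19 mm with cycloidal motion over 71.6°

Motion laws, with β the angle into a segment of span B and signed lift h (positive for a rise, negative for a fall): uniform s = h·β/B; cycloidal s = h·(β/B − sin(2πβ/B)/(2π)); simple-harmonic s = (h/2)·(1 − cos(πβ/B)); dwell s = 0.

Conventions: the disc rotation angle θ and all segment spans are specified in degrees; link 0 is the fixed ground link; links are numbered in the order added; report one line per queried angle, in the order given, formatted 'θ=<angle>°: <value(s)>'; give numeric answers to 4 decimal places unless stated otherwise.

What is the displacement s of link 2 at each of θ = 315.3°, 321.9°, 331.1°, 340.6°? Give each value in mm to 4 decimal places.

segment 1 (0° to 159.8°, uniform, h = 19) is passed completely: s = 0.0000 + (19) = 19.0000
segment 2 (159.8° to 288.4°, dwell): s unchanged at 19.0000
θ = 315.3° falls in segment 3 (288.4° to 360°, cycloidal, h = -19): β = 315.3 − 288.4 = 26.9°, B = 71.6°; Δs = -19·(0.3757 − sin(2π·0.3757)/(2π)) = -5.0094; s = 19.0000 − 5.0094 = 13.9906
θ = 321.9° falls in segment 3 (288.4° to 360°, cycloidal, h = -19): β = 321.9 − 288.4 = 33.5°, B = 71.6°; Δs = -19·(0.4679 − sin(2π·0.4679)/(2π)) = -8.2835; s = 19.0000 − 8.2835 = 10.7165
θ = 331.1° falls in segment 3 (288.4° to 360°, cycloidal, h = -19): β = 331.1 − 288.4 = 42.7°, B = 71.6°; Δs = -19·(0.5964 − sin(2π·0.5964)/(2π)) = -13.0522; s = 19.0000 − 13.0522 = 5.9478
θ = 340.6° falls in segment 3 (288.4° to 360°, cycloidal, h = -19): β = 340.6 − 288.4 = 52.2°, B = 71.6°; Δs = -19·(0.7291 − sin(2π·0.7291)/(2π)) = -16.8497; s = 19.0000 − 16.8497 = 2.1503

θ=315.3°: 13.9906
θ=321.9°: 10.7165
θ=331.1°: 5.9478
θ=340.6°: 2.1503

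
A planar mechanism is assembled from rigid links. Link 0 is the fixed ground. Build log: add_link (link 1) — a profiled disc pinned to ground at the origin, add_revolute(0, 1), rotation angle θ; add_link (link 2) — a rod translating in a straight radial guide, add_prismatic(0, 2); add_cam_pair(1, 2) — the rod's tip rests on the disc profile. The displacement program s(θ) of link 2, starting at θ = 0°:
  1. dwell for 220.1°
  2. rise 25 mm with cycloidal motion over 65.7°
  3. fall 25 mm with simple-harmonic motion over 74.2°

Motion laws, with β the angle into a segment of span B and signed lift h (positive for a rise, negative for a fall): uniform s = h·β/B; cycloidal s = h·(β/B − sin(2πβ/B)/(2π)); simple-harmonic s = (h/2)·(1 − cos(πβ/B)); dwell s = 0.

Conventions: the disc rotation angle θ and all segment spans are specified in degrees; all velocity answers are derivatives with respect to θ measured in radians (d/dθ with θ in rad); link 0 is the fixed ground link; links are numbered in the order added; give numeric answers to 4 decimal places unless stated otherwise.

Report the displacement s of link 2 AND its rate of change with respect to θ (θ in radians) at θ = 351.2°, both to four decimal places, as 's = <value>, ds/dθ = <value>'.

seg 1 [0°–220.1°] dwell: s stays 0.0000
seg 2 [220.1°–285.8°] cycloidal, h=25: full span → s += 25 → s = 25.0000
seg 3 [285.8°–360°] simple-harmonic, h=-25: θ=351.2° here. β=65.4, B=74.2. -25/2·(1 − cos(π·0.8814)) = -24.1424 → s = 0.8576
velocity in seg [285.8°–360°] (simple-harmonic), θ in radians: β = 65.4° = 1.1414 rad, B = 74.2° = 1.2950 rad; ds/dθ = (πh/(2B)) sin(πβ/B) = (π·(-25)/(2·1.2950)) sin(π·0.8814) = -11.038552 mm/rad

s = 0.8576, ds/dθ = -11.0386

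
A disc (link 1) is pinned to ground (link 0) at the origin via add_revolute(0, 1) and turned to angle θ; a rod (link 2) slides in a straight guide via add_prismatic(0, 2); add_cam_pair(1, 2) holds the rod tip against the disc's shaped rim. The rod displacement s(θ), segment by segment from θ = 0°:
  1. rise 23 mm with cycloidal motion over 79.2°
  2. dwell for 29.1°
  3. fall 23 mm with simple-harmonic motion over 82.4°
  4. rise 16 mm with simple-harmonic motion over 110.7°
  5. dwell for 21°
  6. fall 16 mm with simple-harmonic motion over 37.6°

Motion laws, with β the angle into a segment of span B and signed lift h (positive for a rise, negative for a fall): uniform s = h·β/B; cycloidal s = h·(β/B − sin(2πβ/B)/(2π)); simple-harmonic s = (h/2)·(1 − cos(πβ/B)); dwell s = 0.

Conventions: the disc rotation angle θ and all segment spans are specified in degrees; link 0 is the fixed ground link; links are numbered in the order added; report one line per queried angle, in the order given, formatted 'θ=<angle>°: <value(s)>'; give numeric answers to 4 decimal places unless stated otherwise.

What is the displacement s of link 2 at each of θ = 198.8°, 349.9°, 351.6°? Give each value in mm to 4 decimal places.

segment 1 (0° to 79.2°, cycloidal, h = 23) is passed completely: s = 0.0000 + (23) = 23.0000
segment 2 (79.2° to 108.3°, dwell): s unchanged at 23.0000
segment 3 (108.3° to 190.7°, simple-harmonic, h = -23) is passed completely: s = 23.0000 + (-23) = 0.0000
θ = 198.8° falls in segment 4 (190.7° to 301.4°, simple-harmonic, h = 16): β = 198.8 − 190.7 = 8.1°, B = 110.7°; Δs = 16/2·(1 − cos(π·0.0732)) = 0.2104; s = 0.0000 + 0.2104 = 0.2104
segment 4 (190.7° to 301.4°, simple-harmonic, h = 16) is passed completely: s = 0.0000 + (16) = 16.0000
segment 5 (301.4° to 322.4°, dwell): s unchanged at 16.0000
θ = 349.9° falls in segment 6 (322.4° to 360°, simple-harmonic, h = -16): β = 349.9 − 322.4 = 27.5°, B = 37.6°; Δs = -16/2·(1 − cos(π·0.7314)) = -13.3165; s = 16.0000 − 13.3165 = 2.6835
θ = 351.6° falls in segment 6 (322.4° to 360°, simple-harmonic, h = -16): β = 351.6 − 322.4 = 29.2°, B = 37.6°; Δs = -16/2·(1 − cos(π·0.7766)) = -14.1092; s = 16.0000 − 14.1092 = 1.8908

θ=198.8°: 0.2104
θ=349.9°: 2.6835
θ=351.6°: 1.8908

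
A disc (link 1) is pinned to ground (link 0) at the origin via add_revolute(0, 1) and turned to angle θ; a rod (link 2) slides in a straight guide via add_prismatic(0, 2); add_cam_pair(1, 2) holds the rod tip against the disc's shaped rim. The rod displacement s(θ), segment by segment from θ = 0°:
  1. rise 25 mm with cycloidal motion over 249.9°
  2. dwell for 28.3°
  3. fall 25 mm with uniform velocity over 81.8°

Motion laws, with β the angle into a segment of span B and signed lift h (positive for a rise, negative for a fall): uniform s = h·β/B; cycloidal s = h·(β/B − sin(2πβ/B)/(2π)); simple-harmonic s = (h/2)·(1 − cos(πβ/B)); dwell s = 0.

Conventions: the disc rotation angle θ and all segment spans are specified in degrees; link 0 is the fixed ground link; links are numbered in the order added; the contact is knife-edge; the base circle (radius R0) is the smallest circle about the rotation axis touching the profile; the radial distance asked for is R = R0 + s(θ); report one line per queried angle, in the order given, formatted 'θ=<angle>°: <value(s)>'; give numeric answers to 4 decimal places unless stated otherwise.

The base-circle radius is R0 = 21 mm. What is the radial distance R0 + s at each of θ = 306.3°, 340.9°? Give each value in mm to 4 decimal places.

segment 1 (0° to 249.9°, cycloidal, h = 25) is passed completely: s = 0.0000 + (25) = 25.0000
segment 2 (249.9° to 278.2°, dwell): s unchanged at 25.0000
θ = 306.3° falls in segment 3 (278.2° to 360°, uniform, h = -25): β = 306.3 − 278.2 = 28.1°, B = 81.8°; Δs = -25·28.1/81.8 = -8.5880; s = 25.0000 − 8.5880 = 16.4120
θ = 340.9° falls in segment 3 (278.2° to 360°, uniform, h = -25): β = 340.9 − 278.2 = 62.7°, B = 81.8°; Δs = -25·62.7/81.8 = -19.1626; s = 25.0000 − 19.1626 = 5.8374
θ=306.3°: R = R0 + s = 21 + 16.4120 = 37.4120
θ=340.9°: R = R0 + s = 21 + 5.8374 = 26.8374

θ=306.3°: 37.4120
θ=340.9°: 26.8374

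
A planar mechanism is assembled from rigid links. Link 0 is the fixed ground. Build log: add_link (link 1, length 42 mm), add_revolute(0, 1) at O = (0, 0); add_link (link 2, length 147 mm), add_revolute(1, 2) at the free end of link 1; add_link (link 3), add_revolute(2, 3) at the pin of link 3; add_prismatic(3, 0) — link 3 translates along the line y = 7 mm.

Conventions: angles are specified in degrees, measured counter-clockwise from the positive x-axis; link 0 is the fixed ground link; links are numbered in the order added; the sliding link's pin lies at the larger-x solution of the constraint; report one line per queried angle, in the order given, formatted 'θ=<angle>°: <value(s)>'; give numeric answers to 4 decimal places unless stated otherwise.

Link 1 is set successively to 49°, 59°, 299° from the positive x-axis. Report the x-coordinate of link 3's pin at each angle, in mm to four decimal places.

geometry: r = 42 mm, L = 147 mm, e = 7 mm
θ=49°: crank pin P = (r cos θ, r sin θ) = (27.554479, 31.697802)
θ=49°: h = r sin θ − e = 31.697802 − 7 = 24.697802
θ=49°: x = r cos θ + √(L² − h²) = 27.554479 + 144.910381 = 172.464860
θ=59°: crank pin P = (r cos θ, r sin θ) = (21.631599, 36.001027)
θ=59°: h = r sin θ − e = 36.001027 − 7 = 29.001027
θ=59°: x = r cos θ + √(L² − h²) = 21.631599 + 144.110862 = 165.742461
θ=299°: crank pin P = (r cos θ, r sin θ) = (20.362004, -36.734028)
θ=299°: h = r sin θ − e = -36.734028 − 7 = -43.734028
θ=299°: x = r cos θ + √(L² − h²) = 20.362004 + 140.343631 = 160.705635

θ=49°: 172.4649
θ=59°: 165.7425
θ=299°: 160.7056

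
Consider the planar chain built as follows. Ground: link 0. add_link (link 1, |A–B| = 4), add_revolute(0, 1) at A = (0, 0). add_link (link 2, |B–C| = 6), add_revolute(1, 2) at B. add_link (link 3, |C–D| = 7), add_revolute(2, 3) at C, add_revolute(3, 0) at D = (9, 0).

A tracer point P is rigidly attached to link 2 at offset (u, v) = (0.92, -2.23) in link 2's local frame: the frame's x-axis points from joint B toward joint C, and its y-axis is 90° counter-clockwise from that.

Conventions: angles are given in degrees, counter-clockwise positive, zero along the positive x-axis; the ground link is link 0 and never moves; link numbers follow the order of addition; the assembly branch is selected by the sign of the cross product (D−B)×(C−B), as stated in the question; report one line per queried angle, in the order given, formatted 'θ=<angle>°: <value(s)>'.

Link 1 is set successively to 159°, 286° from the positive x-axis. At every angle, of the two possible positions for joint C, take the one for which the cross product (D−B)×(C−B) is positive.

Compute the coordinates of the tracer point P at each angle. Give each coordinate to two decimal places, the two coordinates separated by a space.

A=(0,0), D=(9.00,0)
θ=159°: B = A + 4.00·(cos159°, sin159°) = (-3.7343, 1.4335)
θ=159°: |BD| = 12.8147
θ=159°: circle(B,6.00) ∩ circle(D,7.00): a=5.9001, h=1.0901
θ=159°:   candidates: C₊=(2.2507,1.8567) cross=13.969; C₋=(2.0069,-0.3098) cross=-13.969
θ=159°:   branch + wants cross > 0 → take C=(2.2507,1.8567) (cross=13.969)
θ=159°: ex = (C−B)/|BC| = (0.9975,0.0705); ey = (-0.0705,0.9975)
θ=159°: P = B + 0.92·ex + -2.23·ey = (-2.6593,-0.7261)
θ=286°: B = A + 4.00·(cos286°, sin286°) = (1.1025, -3.8450)
θ=286°: |BD| = 8.7837
θ=286°: circle(B,6.00) ∩ circle(D,7.00): a=3.6519, h=4.7607
θ=286°:   candidates: C₊=(2.3020,2.0338) cross=41.816; C₋=(6.4699,-6.5268) cross=-41.816
θ=286°:   branch + wants cross > 0 → take C=(2.3020,2.0338) (cross=41.816)
θ=286°: ex = (C−B)/|BC| = (0.1999,0.9798); ey = (-0.9798,0.1999)
θ=286°: P = B + 0.92·ex + -2.23·ey = (3.4715,-3.3894)

θ=159°: -2.66 -0.73
θ=286°: 3.47 -3.39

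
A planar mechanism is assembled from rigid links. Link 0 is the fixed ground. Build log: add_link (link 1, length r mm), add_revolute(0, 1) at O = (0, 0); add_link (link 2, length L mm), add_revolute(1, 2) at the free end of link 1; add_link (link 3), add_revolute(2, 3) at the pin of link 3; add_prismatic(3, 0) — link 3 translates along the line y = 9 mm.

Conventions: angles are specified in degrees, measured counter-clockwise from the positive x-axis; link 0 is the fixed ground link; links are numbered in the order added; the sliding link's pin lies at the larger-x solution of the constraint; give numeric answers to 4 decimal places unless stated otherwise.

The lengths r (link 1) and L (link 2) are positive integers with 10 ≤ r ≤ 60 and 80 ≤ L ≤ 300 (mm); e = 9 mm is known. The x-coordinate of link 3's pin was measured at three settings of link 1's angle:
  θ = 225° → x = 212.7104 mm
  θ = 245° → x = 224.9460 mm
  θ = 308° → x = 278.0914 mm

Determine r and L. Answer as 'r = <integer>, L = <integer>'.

constraint per measurement: (x − r cos θ)² + (r sin θ − e)² = L²
subtracting the θ₁ and θ₂ equations cancels the r² and L² terms:
r = (x₁² − x₂²) / (2[(x₁cos θ₁ + e sin θ₁) − (x₂cos θ₂ + e sin θ₂)]) = 50.0000 → r = 50
L² = (x₁ − r cos θ₁)² + (r sin θ₁ − e)² = 63504.0070 → L = 252.0000 → L = 252
check at θ₃=308°: x = 278.0914 (printed 278.0914) ✓

r = 50, L = 252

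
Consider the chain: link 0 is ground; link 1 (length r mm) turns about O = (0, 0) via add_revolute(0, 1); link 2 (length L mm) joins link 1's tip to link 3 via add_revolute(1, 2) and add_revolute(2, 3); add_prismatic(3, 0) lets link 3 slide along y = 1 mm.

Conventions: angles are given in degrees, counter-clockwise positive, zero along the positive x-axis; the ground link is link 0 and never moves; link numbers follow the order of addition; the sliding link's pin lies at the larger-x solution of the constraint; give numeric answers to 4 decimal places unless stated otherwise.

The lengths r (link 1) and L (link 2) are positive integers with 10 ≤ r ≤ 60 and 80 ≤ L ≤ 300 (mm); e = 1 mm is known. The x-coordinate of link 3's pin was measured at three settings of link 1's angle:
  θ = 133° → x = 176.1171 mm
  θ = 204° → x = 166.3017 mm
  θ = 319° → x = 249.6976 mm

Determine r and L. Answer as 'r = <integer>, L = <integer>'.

constraint per measurement: (x − r cos θ)² + (r sin θ − e)² = L²
subtracting the θ₁ and θ₂ equations cancels the r² and L² terms:
r = (x₁² − x₂²) / (2[(x₁cos θ₁ + e sin θ₁) − (x₂cos θ₂ + e sin θ₂)]) = 51.0001 → r = 51
L² = (x₁ − r cos θ₁)² + (r sin θ₁ − e)² = 45796.0153 → L = 214.0000 → L = 214
check at θ₃=319°: x = 249.6976 (printed 249.6976) ✓

r = 51, L = 214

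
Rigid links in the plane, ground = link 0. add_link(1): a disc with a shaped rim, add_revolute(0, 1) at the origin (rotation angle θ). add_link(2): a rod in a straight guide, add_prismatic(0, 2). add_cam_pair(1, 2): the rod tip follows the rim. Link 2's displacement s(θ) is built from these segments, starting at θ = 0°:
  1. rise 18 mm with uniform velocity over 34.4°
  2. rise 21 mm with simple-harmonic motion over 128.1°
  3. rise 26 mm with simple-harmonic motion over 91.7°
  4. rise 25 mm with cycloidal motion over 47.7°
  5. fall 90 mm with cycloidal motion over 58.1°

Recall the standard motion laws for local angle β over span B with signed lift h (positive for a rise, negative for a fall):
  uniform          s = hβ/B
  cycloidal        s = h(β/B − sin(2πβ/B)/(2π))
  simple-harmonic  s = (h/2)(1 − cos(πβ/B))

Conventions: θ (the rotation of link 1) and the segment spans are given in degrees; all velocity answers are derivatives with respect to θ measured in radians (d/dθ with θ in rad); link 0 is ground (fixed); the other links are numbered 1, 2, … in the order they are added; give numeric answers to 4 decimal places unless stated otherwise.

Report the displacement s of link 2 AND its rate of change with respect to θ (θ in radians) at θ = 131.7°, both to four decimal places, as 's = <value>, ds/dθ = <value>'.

segment 1 (0° to 34.4°, uniform, h = 18) is passed completely: s = 0.0000 + (18) = 18.0000
θ = 131.7° falls in segment 2 (34.4° to 162.5°, simple-harmonic, h = 21): β = 131.7 − 34.4 = 97.3°, B = 128.1°; Δs = 21/2·(1 − cos(π·0.7596)) = 18.1443; s = 18.0000 + 18.1443 = 36.1443
velocity in seg [34.4°–162.5°] (simple-harmonic), θ in radians: β = 97.3° = 1.6982 rad, B = 128.1° = 2.2358 rad; ds/dθ = (πh/(2B)) sin(πβ/B) = (π·21/(2·2.2358)) sin(π·0.7596) = 10.114637 mm/rad

s = 36.1443, ds/dθ = 10.1146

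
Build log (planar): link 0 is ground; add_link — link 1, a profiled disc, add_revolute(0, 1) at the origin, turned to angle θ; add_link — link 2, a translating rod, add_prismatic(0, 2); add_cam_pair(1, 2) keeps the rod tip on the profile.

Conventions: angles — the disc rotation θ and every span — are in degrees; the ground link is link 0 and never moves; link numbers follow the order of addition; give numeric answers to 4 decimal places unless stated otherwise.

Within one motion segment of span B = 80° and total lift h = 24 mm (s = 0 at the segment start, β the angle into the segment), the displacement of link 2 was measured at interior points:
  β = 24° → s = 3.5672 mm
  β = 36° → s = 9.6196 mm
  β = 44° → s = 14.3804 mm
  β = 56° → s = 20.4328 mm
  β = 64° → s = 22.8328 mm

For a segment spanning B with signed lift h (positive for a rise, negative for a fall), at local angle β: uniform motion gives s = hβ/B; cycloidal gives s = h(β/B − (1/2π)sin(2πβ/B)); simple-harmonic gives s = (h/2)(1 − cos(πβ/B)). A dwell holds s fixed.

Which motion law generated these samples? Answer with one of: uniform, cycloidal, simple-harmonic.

candidates at β/B = r: uniform s = h·r (linear in β); cycloidal s = h·(r − sin(2πr)/(2π)); simple-harmonic s = (h/2)(1 − cos(πr))
β=24°: printed 3.5672 | uniform 7.2000, cycloidal 3.5672, simple-harmonic 4.9466
β=36°: printed 9.6196 | uniform 10.8000, cycloidal 9.6196, simple-harmonic 10.1228
β=44°: printed 14.3804 | uniform 13.2000, cycloidal 14.3804, simple-harmonic 13.8772
β=56°: printed 20.4328 | uniform 16.8000, cycloidal 20.4328, simple-harmonic 19.0534
β=64°: printed 22.8328 | uniform 19.2000, cycloidal 22.8328, simple-harmonic 21.7082
only one law matches every sample → cycloidal

cycloidal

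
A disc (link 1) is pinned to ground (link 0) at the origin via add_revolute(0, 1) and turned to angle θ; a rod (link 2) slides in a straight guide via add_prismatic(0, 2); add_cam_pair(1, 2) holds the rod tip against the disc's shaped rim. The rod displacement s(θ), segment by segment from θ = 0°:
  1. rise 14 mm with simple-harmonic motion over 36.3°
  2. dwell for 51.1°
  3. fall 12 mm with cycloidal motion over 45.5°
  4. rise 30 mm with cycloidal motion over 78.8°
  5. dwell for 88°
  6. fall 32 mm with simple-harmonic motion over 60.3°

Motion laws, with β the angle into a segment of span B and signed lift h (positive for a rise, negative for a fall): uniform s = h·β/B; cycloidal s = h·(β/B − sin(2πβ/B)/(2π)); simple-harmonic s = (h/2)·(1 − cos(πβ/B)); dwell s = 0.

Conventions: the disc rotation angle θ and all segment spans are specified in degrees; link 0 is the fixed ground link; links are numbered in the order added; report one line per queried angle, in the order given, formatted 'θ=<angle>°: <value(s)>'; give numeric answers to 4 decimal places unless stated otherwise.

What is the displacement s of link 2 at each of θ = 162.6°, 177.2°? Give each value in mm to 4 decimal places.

segment 1 (0° to 36.3°, simple-harmonic, h = 14) is passed completely: s = 0.0000 + (14) = 14.0000
segment 2 (36.3° to 87.4°, dwell): s unchanged at 14.0000
segment 3 (87.4° to 132.9°, cycloidal, h = -12) is passed completely: s = 14.0000 + (-12) = 2.0000
θ = 162.6° falls in segment 4 (132.9° to 211.7°, cycloidal, h = 30): β = 162.6 − 132.9 = 29.7°, B = 78.8°; Δs = 30·(0.3769 − sin(2π·0.3769)/(2π)) = 7.9715; s = 2.0000 + 7.9715 = 9.9715
θ = 177.2° falls in segment 4 (132.9° to 211.7°, cycloidal, h = 30): β = 177.2 − 132.9 = 44.3°, B = 78.8°; Δs = 30·(0.5622 − sin(2π·0.5622)/(2π)) = 18.6839; s = 2.0000 + 18.6839 = 20.6839

θ=162.6°: 9.9715
θ=177.2°: 20.6839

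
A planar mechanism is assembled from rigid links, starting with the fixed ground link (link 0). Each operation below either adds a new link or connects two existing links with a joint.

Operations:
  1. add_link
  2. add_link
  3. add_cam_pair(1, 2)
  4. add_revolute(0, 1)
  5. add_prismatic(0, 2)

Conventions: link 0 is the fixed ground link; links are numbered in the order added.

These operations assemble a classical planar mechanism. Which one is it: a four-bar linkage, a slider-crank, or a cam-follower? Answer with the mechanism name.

links: 3 (incl. ground); joints: 1 revolute, 1 prismatic, 1 higher (cam) pair, forming one closed loop
3 links, revolute + prismatic + higher pair in one loop → cam-follower

cam-follower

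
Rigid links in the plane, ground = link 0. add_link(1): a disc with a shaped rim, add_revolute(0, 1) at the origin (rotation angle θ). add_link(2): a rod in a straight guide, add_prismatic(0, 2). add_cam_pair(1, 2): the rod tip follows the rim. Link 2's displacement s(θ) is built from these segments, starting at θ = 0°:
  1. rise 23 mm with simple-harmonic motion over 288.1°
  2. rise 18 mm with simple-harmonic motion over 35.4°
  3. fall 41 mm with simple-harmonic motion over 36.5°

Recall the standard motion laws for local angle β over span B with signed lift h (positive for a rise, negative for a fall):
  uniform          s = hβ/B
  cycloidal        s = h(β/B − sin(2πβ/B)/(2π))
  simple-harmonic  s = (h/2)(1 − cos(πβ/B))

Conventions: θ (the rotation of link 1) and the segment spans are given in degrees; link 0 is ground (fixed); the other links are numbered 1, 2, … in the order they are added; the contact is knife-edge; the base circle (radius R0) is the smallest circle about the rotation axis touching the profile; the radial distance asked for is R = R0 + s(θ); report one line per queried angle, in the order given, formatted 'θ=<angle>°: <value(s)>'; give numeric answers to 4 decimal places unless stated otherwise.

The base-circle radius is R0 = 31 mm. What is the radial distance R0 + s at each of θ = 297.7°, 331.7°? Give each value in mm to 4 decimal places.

segment 1 (0° to 288.1°, simple-harmonic, h = 23) is passed completely: s = 0.0000 + (23) = 23.0000
θ = 297.7° falls in segment 2 (288.1° to 323.5°, simple-harmonic, h = 18): β = 297.7 − 288.1 = 9.6°, B = 35.4°; Δs = 18/2·(1 − cos(π·0.2712)) = 3.0734; s = 23.0000 + 3.0734 = 26.0734
segment 2 (288.1° to 323.5°, simple-harmonic, h = 18) is passed completely: s = 23.0000 + (18) = 41.0000
θ = 331.7° falls in segment 3 (323.5° to 360°, simple-harmonic, h = -41): β = 331.7 − 323.5 = 8.2°, B = 36.5°; Δs = -41/2·(1 − cos(π·0.2247)) = -4.8974; s = 41.0000 − 4.8974 = 36.1026
θ=297.7°: R = R0 + s = 31 + 26.0734 = 57.0734
θ=331.7°: R = R0 + s = 31 + 36.1026 = 67.1026

θ=297.7°: 57.0734
θ=331.7°: 67.1026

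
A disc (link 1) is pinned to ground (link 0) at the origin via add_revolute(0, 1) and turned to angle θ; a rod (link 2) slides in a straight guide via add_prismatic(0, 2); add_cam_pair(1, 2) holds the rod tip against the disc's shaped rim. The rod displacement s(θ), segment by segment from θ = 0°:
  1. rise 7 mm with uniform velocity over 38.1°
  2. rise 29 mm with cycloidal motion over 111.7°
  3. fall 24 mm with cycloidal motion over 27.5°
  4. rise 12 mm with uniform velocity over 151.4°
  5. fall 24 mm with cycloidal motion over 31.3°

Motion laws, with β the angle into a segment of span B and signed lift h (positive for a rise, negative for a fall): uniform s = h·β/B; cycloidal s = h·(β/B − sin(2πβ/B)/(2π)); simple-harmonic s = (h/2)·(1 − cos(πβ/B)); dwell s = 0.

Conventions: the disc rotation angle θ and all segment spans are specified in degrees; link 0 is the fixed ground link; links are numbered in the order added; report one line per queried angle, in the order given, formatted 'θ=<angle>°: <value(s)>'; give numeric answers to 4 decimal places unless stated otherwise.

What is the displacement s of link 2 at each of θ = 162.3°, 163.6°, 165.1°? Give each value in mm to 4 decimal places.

segment 1 (0° to 38.1°, uniform, h = 7) is passed completely: s = 0.0000 + (7) = 7.0000
segment 2 (38.1° to 149.8°, cycloidal, h = 29) is passed completely: s = 7.0000 + (29) = 36.0000
θ = 162.3° falls in segment 3 (149.8° to 177.3°, cycloidal, h = -24): β = 162.3 − 149.8 = 12.5°, B = 27.5°; Δs = -24·(0.4545 − sin(2π·0.4545)/(2π)) = -9.8330; s = 36.0000 − 9.8330 = 26.1670
θ = 163.6° falls in segment 3 (149.8° to 177.3°, cycloidal, h = -24): β = 163.6 − 149.8 = 13.8°, B = 27.5°; Δs = -24·(0.5018 − sin(2π·0.5018)/(2π)) = -12.0873; s = 36.0000 − 12.0873 = 23.9127
θ = 165.1° falls in segment 3 (149.8° to 177.3°, cycloidal, h = -24): β = 165.1 − 149.8 = 15.3°, B = 27.5°; Δs = -24·(0.5564 − sin(2π·0.5564)/(2π)) = -14.6774; s = 36.0000 − 14.6774 = 21.3226

θ=162.3°: 26.1670
θ=163.6°: 23.9127
θ=165.1°: 21.3226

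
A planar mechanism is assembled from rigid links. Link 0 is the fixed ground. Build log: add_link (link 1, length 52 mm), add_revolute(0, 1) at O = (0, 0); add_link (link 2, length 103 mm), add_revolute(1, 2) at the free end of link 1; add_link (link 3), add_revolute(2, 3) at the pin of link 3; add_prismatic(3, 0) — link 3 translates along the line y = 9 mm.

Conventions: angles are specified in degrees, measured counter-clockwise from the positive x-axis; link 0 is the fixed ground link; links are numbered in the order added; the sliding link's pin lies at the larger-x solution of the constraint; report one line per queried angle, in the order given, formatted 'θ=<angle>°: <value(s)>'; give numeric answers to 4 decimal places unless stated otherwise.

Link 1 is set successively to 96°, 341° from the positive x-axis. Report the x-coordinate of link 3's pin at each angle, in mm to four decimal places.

geometry: r = 52 mm, L = 103 mm, e = 9 mm
θ=96°: crank pin P = (r cos θ, r sin θ) = (-5.435480, 51.715139)
θ=96°: h = r sin θ − e = 51.715139 − 9 = 42.715139
θ=96°: x = r cos θ + √(L² − h²) = -5.435480 + 93.725220 = 88.289740
θ=341°: crank pin P = (r cos θ, r sin θ) = (49.166966, -16.929544)
θ=341°: h = r sin θ − e = -16.929544 − 9 = -25.929544
θ=341°: x = r cos θ + √(L² − h²) = 49.166966 + 99.682791 = 148.849757

θ=96°: 88.2897
θ=341°: 148.8498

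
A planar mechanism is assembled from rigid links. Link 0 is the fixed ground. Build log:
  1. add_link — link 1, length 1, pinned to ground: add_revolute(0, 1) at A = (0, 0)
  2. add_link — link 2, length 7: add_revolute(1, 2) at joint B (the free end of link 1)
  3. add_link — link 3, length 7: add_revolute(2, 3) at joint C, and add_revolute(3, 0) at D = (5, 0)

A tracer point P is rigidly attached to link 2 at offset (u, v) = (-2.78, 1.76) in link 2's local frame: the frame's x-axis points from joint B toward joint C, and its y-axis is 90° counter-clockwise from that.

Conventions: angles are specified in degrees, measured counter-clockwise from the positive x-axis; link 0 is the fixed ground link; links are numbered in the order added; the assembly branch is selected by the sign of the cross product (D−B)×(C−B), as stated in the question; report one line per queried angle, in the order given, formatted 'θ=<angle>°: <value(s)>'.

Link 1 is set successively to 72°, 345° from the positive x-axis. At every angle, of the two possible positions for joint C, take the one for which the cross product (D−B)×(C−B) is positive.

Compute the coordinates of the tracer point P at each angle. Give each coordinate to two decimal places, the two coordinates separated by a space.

A=(0,0), D=(5.00,0)
θ=72°: B = A + 1.00·(cos72°, sin72°) = (0.3090, 0.9511)
θ=72°: |BD| = 4.7864
θ=72°: circle(B,7.00) ∩ circle(D,7.00): a=2.3932, h=6.5782
θ=72°:   candidates: C₊=(3.9616,6.9225) cross=31.486; C₋=(1.3474,-5.9715) cross=-31.486
θ=72°:   branch + wants cross > 0 → take C=(3.9616,6.9225) (cross=31.486)
θ=72°: ex = (C−B)/|BC| = (0.5218,0.8531); ey = (-0.8531,0.5218)
θ=72°: P = B + -2.78·ex + 1.76·ey = (-2.6430,-0.5021)
θ=345°: B = A + 1.00·(cos345°, sin345°) = (0.9659, -0.2588)
θ=345°: |BD| = 4.0424
θ=345°: circle(B,7.00) ∩ circle(D,7.00): a=2.0212, h=6.7019
θ=345°:   candidates: C₊=(2.5539,6.5587) cross=27.091; C₋=(3.4121,-6.8175) cross=-27.091
θ=345°:   branch + wants cross > 0 → take C=(2.5539,6.5587) (cross=27.091)
θ=345°: ex = (C−B)/|BC| = (0.2268,0.9739); ey = (-0.9739,0.2268)
θ=345°: P = B + -2.78·ex + 1.76·ey = (-1.3788,-2.5671)

θ=72°: -2.64 -0.50
θ=345°: -1.38 -2.57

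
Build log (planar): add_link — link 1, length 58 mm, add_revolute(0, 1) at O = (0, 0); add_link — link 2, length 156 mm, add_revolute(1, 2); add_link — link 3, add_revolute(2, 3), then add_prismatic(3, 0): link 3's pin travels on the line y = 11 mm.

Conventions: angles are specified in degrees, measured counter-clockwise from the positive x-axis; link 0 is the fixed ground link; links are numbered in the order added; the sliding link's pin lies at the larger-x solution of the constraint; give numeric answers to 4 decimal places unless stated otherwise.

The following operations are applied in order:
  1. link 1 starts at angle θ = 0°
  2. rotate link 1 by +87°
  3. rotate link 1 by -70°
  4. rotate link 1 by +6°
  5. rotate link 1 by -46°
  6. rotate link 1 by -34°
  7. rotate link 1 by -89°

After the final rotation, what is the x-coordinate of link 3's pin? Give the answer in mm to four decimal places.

geometry: r = 58 mm, L = 156 mm, e = 11 mm; θ starts at 0°
rotate link 1 by +87°: θ ← 0° +87° = 87°
rotate link 1 by -70°: θ ← 87° -70° = 17°
rotate link 1 by +6°: θ ← 17° +6° = 23°
rotate link 1 by -46°: θ ← 23° -46° = -23°
rotate link 1 by -34°: θ ← -23° -34° = -57°
rotate link 1 by -89°: θ ← -57° -89° = -146°
crank pin P = (r cos θ, r sin θ) = (-48.084179, -32.433188)
h = r sin θ − e = -32.433188 − 11 = -43.433188
x = r cos θ + √(L² − h²) = -48.084179 + 149.831766 = 101.747587

101.7476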